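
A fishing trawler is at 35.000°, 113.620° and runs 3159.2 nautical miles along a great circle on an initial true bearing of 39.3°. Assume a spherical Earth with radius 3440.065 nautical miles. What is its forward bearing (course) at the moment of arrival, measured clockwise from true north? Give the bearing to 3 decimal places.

Angular distance δ = d/R = 3159.2 / 3440.065 = 0.918355 rad.
Start latitude φ₁ = 0.610865 rad; initial bearing θ = 0.685914 rad.
sin φ₂ = sin φ₁ cos δ + cos φ₁ sin δ cos θ = (0.573576)(0.607128) + (0.819152)(0.794604)(0.773840) = 0.851928
φ₂ = asin(0.851928) = 1.019656 rad = 58.422°.
Then Δλ = atan2(0.412268, 0.118482) = 1.290947 rad, from sin θ sin δ cos φ₁ over cos δ − sin φ₁ sin φ₂.
λ₂ = 113.620° + 73.966° = 187.586°, normalized to (−180°, 180°] → -172.414°.
The forward bearing on arrival equals the back-azimuth from the destination plus 180°.
Back-azimuth from P₂ (58.422°, -172.414°) to P₁ (35.000°, 113.620°), with Δλ' = λ₁ − λ₂ = 286.034°: atan2( sin Δλ' cos φ₁ , cos φ₂ sin φ₁ − sin φ₂ cos φ₁ cos Δλ' ) = 277.783°.
Final bearing = (277.783° + 180°) mod 360° = 97.783°.

final bearing 97.783°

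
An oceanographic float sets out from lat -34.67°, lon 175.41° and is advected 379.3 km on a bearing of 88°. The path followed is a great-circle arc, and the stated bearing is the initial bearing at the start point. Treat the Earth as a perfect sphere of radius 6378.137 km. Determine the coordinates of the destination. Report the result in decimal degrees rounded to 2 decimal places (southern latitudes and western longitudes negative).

The arc subtends δ = 379.3/6378.137 = 0.059469 rad at the centre.
With φ₁ = -34.67° = -0.605106 rad and θ = 88° = 1.535890 rad:
sin φ₂ = sin φ₁ cos δ + cos φ₁ sin δ cos θ = (-0.568849)(0.998232) + (0.822442)(0.059434)(0.034899) = -0.566137
φ₂ = asin(-0.566137) = -0.601813 rad = -34.48°.
For the longitude increment, Δλ = atan2( sin θ sin δ cos φ₁, cos δ − sin φ₁ sin φ₂ ) = atan2(0.048851, 0.676186) = 4.13°.
λ₂ = λ₁ + Δλ = 179.54°.

latitude -34.48°, longitude 179.54°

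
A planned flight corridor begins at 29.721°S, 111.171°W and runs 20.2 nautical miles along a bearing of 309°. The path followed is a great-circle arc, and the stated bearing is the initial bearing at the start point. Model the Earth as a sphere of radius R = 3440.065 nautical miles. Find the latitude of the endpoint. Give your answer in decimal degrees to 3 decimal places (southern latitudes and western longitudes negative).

δ = 20.2/3440.065 = 0.005872 rad (0.3364°).
Converting: φ₁ = -0.518729 rad, θ = 5.393067 rad.
Destination latitude: φ₂ = arcsin( sin φ₁ cos δ + cos φ₁ sin δ cos θ ) = arcsin(-0.492559) = -29.509°.
For the longitude increment, Δλ = atan2( sin θ sin δ cos φ₁, cos δ − sin φ₁ sin φ₂ ) = atan2(-0.003963, 0.755783) = -0.300°.
λ₂ = -111.171° + -0.300° = -111.471°.

latitude -29.509°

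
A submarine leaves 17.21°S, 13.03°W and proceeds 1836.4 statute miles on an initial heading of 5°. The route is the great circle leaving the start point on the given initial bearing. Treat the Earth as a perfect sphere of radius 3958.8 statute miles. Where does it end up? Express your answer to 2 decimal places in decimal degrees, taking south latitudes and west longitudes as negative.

latitude 9.27°, longitude -10.77°

δ = 1836.4/3958.8 = 0.463878 rad (26.5782°).
Start latitude φ₁ = -0.300371 rad; initial bearing θ = 0.087266 rad.
Applying the spherical law of cosines for sides, sin φ₂ = sin φ₁ cos δ + cos φ₁ sin δ cos θ = 0.161153, so φ₂ = 9.27°.
For the longitude increment, Δλ = atan2( sin θ sin δ cos φ₁, cos δ − sin φ₁ sin φ₂ ) = atan2(0.037249, 0.942005) = 2.26°.
λ₂ = -13.03° + 2.26° = -10.77°.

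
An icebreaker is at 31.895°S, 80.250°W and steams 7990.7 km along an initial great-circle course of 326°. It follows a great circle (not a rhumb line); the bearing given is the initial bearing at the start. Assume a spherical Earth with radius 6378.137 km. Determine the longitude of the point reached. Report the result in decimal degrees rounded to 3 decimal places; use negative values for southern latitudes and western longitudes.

longitude -118.182°

Central angle δ = d/R = 1.252827 rad.
Converting: φ₁ = -0.556673 rad, θ = 5.689773 rad.
sin φ₂ = sin φ₁ cos δ + cos φ₁ sin δ cos θ = (-0.528364)(0.312639) + (0.849018)(0.949872)(0.829038) = 0.503397
φ₂ = asin(0.503397) = 0.527526 rad = 30.225°.
Then Δλ = atan2(-0.450966, 0.578616) = -0.662045 rad, from sin θ sin δ cos φ₁ over cos δ − sin φ₁ sin φ₂.
λ₂ = -80.250° + -37.932° = -118.182°.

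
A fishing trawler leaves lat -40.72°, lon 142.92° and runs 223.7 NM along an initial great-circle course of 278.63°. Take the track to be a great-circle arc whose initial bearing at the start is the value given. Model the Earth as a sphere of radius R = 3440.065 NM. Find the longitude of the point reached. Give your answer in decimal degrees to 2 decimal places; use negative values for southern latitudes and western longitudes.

longitude 138.10°

The arc subtends δ = 223.7/3440.065 = 0.065028 rad at the centre.
Start latitude φ₁ = -0.710698 rad; initial bearing θ = 4.863011 rad.
Destination latitude: φ₂ = arcsin( sin φ₁ cos δ + cos φ₁ sin δ cos θ ) = arcsin(-0.643594) = -40.06°.
Δλ = atan2( sin θ sin δ cos φ₁ , cos δ − sin φ₁ sin φ₂ ) = atan2(-0.048693, 0.578029) = -0.084041 rad = -4.82°.
Hence λ₂ = 142.92° + -4.82° = 138.10°.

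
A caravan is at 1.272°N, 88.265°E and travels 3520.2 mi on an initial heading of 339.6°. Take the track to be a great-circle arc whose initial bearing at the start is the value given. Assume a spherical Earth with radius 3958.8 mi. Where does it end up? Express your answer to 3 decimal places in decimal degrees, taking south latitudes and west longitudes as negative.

The arc subtends δ = 3520.2/3958.8 = 0.889209 rad at the centre.
With φ₁ = 1.272° = 0.022201 rad and θ = 339.6° = 5.927138 rad:
sin φ₂ = sin φ₁ cos δ + cos φ₁ sin δ cos θ = (0.022199)(0.630027) + (0.999754)(0.776574)(0.937282) = 0.741675
φ₂ = asin(0.741675) = 0.835564 rad = 47.874°.
Then Δλ = atan2(-0.270625, 0.613562) = -0.415405 rad, from sin θ sin δ cos φ₁ over cos δ − sin φ₁ sin φ₂.
λ₂ = 88.265° + -23.801° = 64.464°.

latitude 47.874°, longitude 64.464°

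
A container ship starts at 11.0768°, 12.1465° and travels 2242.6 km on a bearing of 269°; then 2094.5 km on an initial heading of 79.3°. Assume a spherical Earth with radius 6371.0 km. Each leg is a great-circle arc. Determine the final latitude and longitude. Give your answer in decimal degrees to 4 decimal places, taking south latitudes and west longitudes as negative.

latitude 12.9513°, longitude 10.6514°

Apply the spherical direct solution leg by leg, carrying full precision between legs.
Leg 1: from (11.0768°, 12.1465°), δ = 2242.6/6371 = 0.352001 rad, θ = 269° → φ = 10.0460°, λ = -8.3465°.
Leg 2: from (10.0460°, -8.3465°), δ = 2094.5/6371 = 0.328755 rad, θ = 79.3° → φ = 12.9513°, λ = 10.6514°.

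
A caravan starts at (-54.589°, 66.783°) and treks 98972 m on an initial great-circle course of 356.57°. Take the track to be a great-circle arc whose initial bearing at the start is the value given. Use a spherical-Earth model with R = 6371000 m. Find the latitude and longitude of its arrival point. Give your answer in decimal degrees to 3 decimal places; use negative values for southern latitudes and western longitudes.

δ = 98972/6371000 = 0.015535 rad (0.8901°).
With φ₁ = -54.589° = -0.952758 rad and θ = 356.57° = 6.223321 rad:
Applying the spherical law of cosines for sides, sin φ₂ = sin φ₁ cos δ + cos φ₁ sin δ cos θ = -0.805933, so φ₂ = -53.700°.
For the longitude increment, Δλ = atan2( sin θ sin δ cos φ₁, cos δ − sin φ₁ sin φ₂ ) = atan2(-0.000539, 0.343030) = -0.090°.
λ₂ = 66.783° + -0.090° = 66.693°.

latitude -53.700°, longitude 66.693°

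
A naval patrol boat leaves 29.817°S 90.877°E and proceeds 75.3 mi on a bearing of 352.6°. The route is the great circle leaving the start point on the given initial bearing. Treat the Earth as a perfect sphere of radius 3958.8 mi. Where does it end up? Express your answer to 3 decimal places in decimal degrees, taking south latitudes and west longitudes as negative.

Central angle δ = d/R = 0.019021 rad.
Converting: φ₁ = -0.520405 rad, θ = 6.154031 rad.
sin φ₂ = sin φ₁ cos δ + cos φ₁ sin δ cos θ = (-0.497231)(0.999819) + (0.867618)(0.019020)(0.991671) = -0.480777
φ₂ = asin(-0.480777) = -0.501541 rad = -28.736°.
Δλ = atan2( sin θ sin δ cos φ₁ , cos δ − sin φ₁ sin φ₂ ) = atan2(-0.002125, 0.760762) = -0.002794 rad = -0.160°.
Hence λ₂ = 90.877° + -0.160° = 90.717°.

latitude -28.736°, longitude 90.717°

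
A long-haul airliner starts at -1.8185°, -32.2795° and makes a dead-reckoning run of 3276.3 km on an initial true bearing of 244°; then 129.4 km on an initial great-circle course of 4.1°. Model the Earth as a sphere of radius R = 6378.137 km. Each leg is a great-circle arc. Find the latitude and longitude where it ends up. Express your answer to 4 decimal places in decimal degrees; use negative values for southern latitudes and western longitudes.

Apply the spherical direct solution leg by leg, carrying full precision between legs.
Leg 1: from (-1.8185°, -32.2795°), δ = 3276.3/6378.137 = 0.513677 rad, θ = 244° → φ = -14.0600°, λ = -59.3632°.
Leg 2: from (-14.0600°, -59.3632°), δ = 129.4/6378.137 = 0.020288 rad, θ = 4.1° → φ = -12.9005°, λ = -59.2779°.

latitude -12.9005°, longitude -59.2779°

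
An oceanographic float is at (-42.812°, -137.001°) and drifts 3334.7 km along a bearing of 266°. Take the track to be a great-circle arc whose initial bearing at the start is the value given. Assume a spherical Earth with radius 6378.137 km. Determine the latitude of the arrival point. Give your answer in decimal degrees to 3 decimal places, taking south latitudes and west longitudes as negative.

δ = 3334.7/6378.137 = 0.522833 rad (29.9561°).
With φ₁ = -42.812° = -0.747210 rad and θ = 266° = 4.642576 rad:
Destination latitude: φ₂ = arcsin( sin φ₁ cos δ + cos φ₁ sin δ cos θ ) = arcsin(-0.614359) = -37.905°.
Then Δλ = atan2(-0.365415, 0.448893) = -0.683241 rad, from sin θ sin δ cos φ₁ over cos δ − sin φ₁ sin φ₂.
λ₂ = -137.001° + -39.147° = -176.148°.

latitude -37.905°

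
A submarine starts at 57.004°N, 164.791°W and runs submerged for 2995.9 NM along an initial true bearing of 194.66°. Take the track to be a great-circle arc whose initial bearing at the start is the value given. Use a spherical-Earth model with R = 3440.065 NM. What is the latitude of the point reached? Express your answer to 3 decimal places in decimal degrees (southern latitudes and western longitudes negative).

Angular distance δ = d/R = 2995.9 / 3440.065 = 0.870885 rad.
Converting: φ₁ = 0.994907 rad, θ = 3.397458 rad.
Applying the spherical law of cosines for sides, sin φ₂ = sin φ₁ cos δ + cos φ₁ sin δ cos θ = 0.137266, so φ₂ = 7.890°.
For the longitude increment, Δλ = atan2( sin θ sin δ cos φ₁, cos δ − sin φ₁ sin φ₂ ) = atan2(-0.105421, 0.529024) = -11.270°.
Hence λ₂ = -164.791° + -11.270° = -176.061°.

latitude 7.890°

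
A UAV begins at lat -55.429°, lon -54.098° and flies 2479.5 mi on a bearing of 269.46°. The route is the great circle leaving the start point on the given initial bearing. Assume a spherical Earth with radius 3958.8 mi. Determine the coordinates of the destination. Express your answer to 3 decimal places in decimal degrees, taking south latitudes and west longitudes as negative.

latitude -42.087°, longitude -106.267°

δ = 2479.5/3958.8 = 0.626326 rad (35.8858°).
With φ₁ = -55.429° = -0.967419 rad and θ = 269.46° = 4.702964 rad:
Destination latitude: φ₂ = arcsin( sin φ₁ cos δ + cos φ₁ sin δ cos θ ) = arcsin(-0.670261) = -42.087°.
Then Δλ = atan2(-0.332595, 0.258277) = -0.910518 rad, from sin θ sin δ cos φ₁ over cos δ − sin φ₁ sin φ₂.
λ₂ = -54.098° + -52.169° = -106.267°.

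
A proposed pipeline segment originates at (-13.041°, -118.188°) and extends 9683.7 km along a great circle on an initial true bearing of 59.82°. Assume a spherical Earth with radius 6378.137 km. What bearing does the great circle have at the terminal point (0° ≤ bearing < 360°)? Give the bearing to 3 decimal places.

final bearing 73.400°

The arc subtends δ = 9683.7/6378.137 = 1.518265 rad at the centre.
Converting: φ₁ = -0.227608 rad, θ = 1.044056 rad.
Applying the spherical law of cosines for sides, sin φ₂ = sin φ₁ cos δ + cos φ₁ sin δ cos θ = 0.477229, so φ₂ = 28.505°.
For the longitude increment, Δλ = atan2( sin θ sin δ cos φ₁, cos δ − sin φ₁ sin φ₂ ) = atan2(0.840993, 0.160193) = 79.215°.
λ₂ = λ₁ + Δλ = -38.973°.
The forward bearing on arrival equals the back-azimuth from the destination plus 180°.
Back-azimuth from P₂ (28.505°, -38.973°) to P₁ (-13.041°, -118.188°), with Δλ' = λ₁ − λ₂ = -79.215°: atan2( sin Δλ' cos φ₁ , cos φ₂ sin φ₁ − sin φ₂ cos φ₁ cos Δλ' ) = 253.400°.
Final bearing = (253.400° + 180°) mod 360° = 73.400°.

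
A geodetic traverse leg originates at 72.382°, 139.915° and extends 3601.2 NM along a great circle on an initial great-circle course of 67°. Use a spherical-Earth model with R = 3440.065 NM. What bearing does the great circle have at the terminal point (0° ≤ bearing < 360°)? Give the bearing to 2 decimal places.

Central angle δ = d/R = 1.046841 rad.
Start latitude φ₁ = 1.263304 rad; initial bearing θ = 1.169371 rad.
Applying the spherical law of cosines for sides, sin φ₂ = sin φ₁ cos δ + cos φ₁ sin δ cos θ = 0.579239, so φ₂ = 35.397°.
For the longitude increment, Δλ = atan2( sin θ sin δ cos φ₁, cos δ − sin φ₁ sin φ₂ ) = atan2(0.241232, -0.051762) = 102.110°.
λ₂ = 139.915° + 102.110° = 242.025°, normalized to (−180°, 180°] → -117.975°.
The forward bearing on arrival equals the back-azimuth from the destination plus 180°.
Back-azimuth from P₂ (35.40°, -117.97°) to P₁ (72.38°, 139.91°), with Δλ' = λ₁ − λ₂ = 257.89°: atan2( sin Δλ' cos φ₁ , cos φ₂ sin φ₁ − sin φ₂ cos φ₁ cos Δλ' ) = 340.01°.
Final bearing = (340.01° + 180°) mod 360° = 160.01°.

final bearing 160.01°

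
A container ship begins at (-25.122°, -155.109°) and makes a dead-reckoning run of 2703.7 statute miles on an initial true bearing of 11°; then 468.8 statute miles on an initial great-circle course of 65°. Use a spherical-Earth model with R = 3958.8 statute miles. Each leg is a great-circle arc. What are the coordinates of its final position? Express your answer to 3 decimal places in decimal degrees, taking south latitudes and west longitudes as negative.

Apply the spherical direct solution leg by leg, carrying full precision between legs.
Leg 1: from (-25.122°, -155.109°), δ = 2703.7/3958.8 = 0.682959 rad, θ = 11° → φ = 13.390°, λ = -147.999°.
Leg 2: from (13.390°, -147.999°), δ = 468.8/3958.8 = 0.118420 rad, θ = 65° → φ = 16.172°, λ = -141.598°.

latitude 16.172°, longitude -141.598°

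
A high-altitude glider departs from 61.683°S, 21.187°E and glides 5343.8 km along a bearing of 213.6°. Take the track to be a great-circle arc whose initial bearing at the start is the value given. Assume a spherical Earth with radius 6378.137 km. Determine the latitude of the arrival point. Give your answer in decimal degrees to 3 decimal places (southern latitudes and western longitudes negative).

latitude -61.963°

δ = 5343.8/6378.137 = 0.837831 rad (48.0042°).
With φ₁ = -61.683° = -1.076571 rad and θ = 213.6° = 3.728023 rad:
Applying the spherical law of cosines for sides, sin φ₂ = sin φ₁ cos δ + cos φ₁ sin δ cos θ = -0.882645, so φ₂ = -61.963°.
Then Δλ = atan2(-0.195089, -0.107948) = -2.076192 rad, from sin θ sin δ cos φ₁ over cos δ − sin φ₁ sin φ₂.
λ₂ = 21.187° + -118.957° = -97.770°.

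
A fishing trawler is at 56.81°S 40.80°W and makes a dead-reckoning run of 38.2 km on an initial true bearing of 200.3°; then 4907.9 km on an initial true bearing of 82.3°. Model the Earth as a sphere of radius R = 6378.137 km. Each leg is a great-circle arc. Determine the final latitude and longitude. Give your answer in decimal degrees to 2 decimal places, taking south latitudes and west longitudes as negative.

Apply the spherical direct solution leg by leg, carrying full precision between legs.
Leg 1: from (-56.81°, -40.80°), δ = 38.2/6378.137 = 0.005989 rad, θ = 200.3° → φ = -57.13°, λ = -41.02°.
Leg 2: from (-57.13°, -41.02°), δ = 4907.9/6378.137 = 0.769488 rad, θ = 82.3° → φ = -33.55°, λ = 14.81°.

latitude -33.55°, longitude 14.81°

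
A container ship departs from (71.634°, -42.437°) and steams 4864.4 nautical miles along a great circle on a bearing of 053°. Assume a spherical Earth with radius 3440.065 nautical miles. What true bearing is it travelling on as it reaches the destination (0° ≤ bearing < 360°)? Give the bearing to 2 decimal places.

δ = 4864.4/3440.065 = 1.414043 rad (81.0187°).
With φ₁ = 71.634° = 1.250249 rad and θ = 53° = 0.925025 rad:
Destination latitude: φ₂ = arcsin( sin φ₁ cos δ + cos φ₁ sin δ cos θ ) = arcsin(0.335459) = 19.600°.
Δλ = atan2( sin θ sin δ cos φ₁ , cos δ − sin φ₁ sin φ₂ ) = atan2(0.248554, -0.162259) = 2.149148 rad = 123.137°.
Hence λ₂ = -42.437° + 123.137° = 80.700°.
The forward bearing on arrival equals the back-azimuth from the destination plus 180°.
Back-azimuth from P₂ (19.60°, 80.70°) to P₁ (71.63°, -42.44°), with Δλ' = λ₁ − λ₂ = -123.14°: atan2( sin Δλ' cos φ₁ , cos φ₂ sin φ₁ − sin φ₂ cos φ₁ cos Δλ' ) = 344.51°.
Final bearing = (344.51° + 180°) mod 360° = 164.51°.

final bearing 164.51°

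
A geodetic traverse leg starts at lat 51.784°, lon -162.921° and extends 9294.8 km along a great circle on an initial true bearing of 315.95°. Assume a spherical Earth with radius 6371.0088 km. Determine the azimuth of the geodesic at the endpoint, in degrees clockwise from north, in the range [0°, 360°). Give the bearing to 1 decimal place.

final bearing 210.5°

Angular distance δ = d/R = 9294.8 / 6371.0088 = 1.458921 rad.
Start latitude φ₁ = 0.903801 rad; initial bearing θ = 5.514368 rad.
sin φ₂ = sin φ₁ cos δ + cos φ₁ sin δ cos θ = (0.785684)(0.111642) + (0.618628)(0.993749)(0.718733) = 0.529564
φ₂ = asin(0.529564) = 0.558087 rad = 31.976°.
Δλ = atan2( sin θ sin δ cos φ₁ , cos δ − sin φ₁ sin φ₂ ) = atan2(-0.427434, -0.304428) = -2.189678 rad = -125.459°.
λ₂ = -162.921° + -125.459° = -288.380°, normalized to (−180°, 180°] → 71.620°.
The forward bearing on arrival equals the back-azimuth from the destination plus 180°.
Back-azimuth from P₂ (32.0°, 71.6°) to P₁ (51.8°, -162.9°), with Δλ' = λ₁ − λ₂ = -234.5°: atan2( sin Δλ' cos φ₁ , cos φ₂ sin φ₁ − sin φ₂ cos φ₁ cos Δλ' ) = 30.5°.
Final bearing = (30.5° + 180°) mod 360° = 210.5°.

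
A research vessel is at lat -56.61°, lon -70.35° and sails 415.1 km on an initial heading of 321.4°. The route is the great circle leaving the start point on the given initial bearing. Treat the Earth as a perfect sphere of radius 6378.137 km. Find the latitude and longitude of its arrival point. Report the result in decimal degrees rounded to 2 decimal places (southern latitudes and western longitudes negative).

latitude -53.63°, longitude -74.27°

Angular distance δ = d/R = 415.1 / 6378.137 = 0.065082 rad.
With φ₁ = -56.61° = -0.988031 rad and θ = 321.4° = 5.609488 rad:
sin φ₂ = sin φ₁ cos δ + cos φ₁ sin δ cos θ = (-0.834944)(0.997883) + (0.550335)(0.065036)(0.781520) = -0.805205
φ₂ = asin(-0.805205) = -0.936020 rad = -53.63°.
Then Δλ = atan2(-0.022330, 0.325582) = -0.068476 rad, from sin θ sin δ cos φ₁ over cos δ − sin φ₁ sin φ₂.
Hence λ₂ = -70.35° + -3.92° = -74.27°.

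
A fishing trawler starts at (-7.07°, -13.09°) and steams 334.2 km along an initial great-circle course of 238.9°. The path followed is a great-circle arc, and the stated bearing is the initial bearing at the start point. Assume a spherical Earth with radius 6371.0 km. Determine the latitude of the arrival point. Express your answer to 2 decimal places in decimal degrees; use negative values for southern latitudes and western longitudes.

Angular distance δ = d/R = 334.2 / 6371 = 0.052456 rad.
With φ₁ = -7.07° = -0.123395 rad and θ = 238.9° = 4.169592 rad:
Applying the spherical law of cosines for sides, sin φ₂ = sin φ₁ cos δ + cos φ₁ sin δ cos θ = -0.149790, so φ₂ = -8.61°.
Δλ = atan2( sin θ sin δ cos φ₁ , cos δ − sin φ₁ sin φ₂ ) = atan2(-0.044555, 0.980188) = -0.045424 rad = -2.60°.
Hence λ₂ = -13.09° + -2.60° = -15.69°.

latitude -8.61°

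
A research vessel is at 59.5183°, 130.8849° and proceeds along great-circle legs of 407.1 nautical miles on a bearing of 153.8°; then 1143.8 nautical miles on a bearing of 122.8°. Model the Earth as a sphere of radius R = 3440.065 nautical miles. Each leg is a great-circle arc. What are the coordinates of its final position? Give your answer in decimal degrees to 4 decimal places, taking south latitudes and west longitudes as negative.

Apply the spherical direct solution leg by leg, carrying full precision between legs.
Leg 1: from (59.5183°, 130.8849°), δ = 407.1/3440.065 = 0.118341 rad, θ = 153.8° → φ = 53.3241°, λ = 135.8916°.
Leg 2: from (53.3241°, 135.8916°), δ = 1143.8/3440.065 = 0.332494 rad, θ = 122.8° → φ = 40.7298°, λ = 157.1179°.

latitude 40.7298°, longitude 157.1179°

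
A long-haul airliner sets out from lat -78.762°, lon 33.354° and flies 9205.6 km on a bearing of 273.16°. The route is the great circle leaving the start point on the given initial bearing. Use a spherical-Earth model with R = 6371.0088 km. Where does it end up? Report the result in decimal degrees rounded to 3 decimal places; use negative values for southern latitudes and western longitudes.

The arc subtends δ = 9205.6/6371.0088 = 1.444920 rad at the centre.
Start latitude φ₁ = -1.374656 rad; initial bearing θ = 4.767541 rad.
Applying the spherical law of cosines for sides, sin φ₂ = sin φ₁ cos δ + cos φ₁ sin δ cos θ = -0.112479, so φ₂ = -6.458°.
Then Δλ = atan2(-0.193049, 0.015222) = -1.492110 rad, from sin θ sin δ cos φ₁ over cos δ − sin φ₁ sin φ₂.
Hence λ₂ = 33.354° + -85.492° = -52.138°.

latitude -6.458°, longitude -52.138°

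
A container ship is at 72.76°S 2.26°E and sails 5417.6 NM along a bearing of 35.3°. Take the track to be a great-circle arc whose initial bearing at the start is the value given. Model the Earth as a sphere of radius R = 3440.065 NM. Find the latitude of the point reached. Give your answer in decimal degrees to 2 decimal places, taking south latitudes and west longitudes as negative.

latitude 14.23°

Angular distance δ = d/R = 5417.6 / 3440.065 = 1.574854 rad.
Start latitude φ₁ = -1.269902 rad; initial bearing θ = 0.616101 rad.
sin φ₂ = sin φ₁ cos δ + cos φ₁ sin δ cos θ = (-0.955072)(-0.004058) + (0.296375)(0.999992)(0.816138) = 0.245756
φ₂ = asin(0.245756) = 0.248300 rad = 14.23°.
Δλ = atan2( sin θ sin δ cos φ₁ , cos δ − sin φ₁ sin φ₂ ) = atan2(0.171261, 0.230657) = 0.638679 rad = 36.59°.
λ₂ = 2.26° + 36.59° = 38.85°.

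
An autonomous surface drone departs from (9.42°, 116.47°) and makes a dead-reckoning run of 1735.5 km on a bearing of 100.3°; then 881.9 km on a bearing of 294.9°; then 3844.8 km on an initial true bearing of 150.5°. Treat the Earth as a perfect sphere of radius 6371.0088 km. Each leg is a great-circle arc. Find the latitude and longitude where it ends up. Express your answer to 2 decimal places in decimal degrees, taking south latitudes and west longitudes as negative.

Apply the spherical direct solution leg by leg, carrying full precision between legs.
Leg 1: from (9.42°, 116.47°), δ = 1735.5/6371.0088 = 0.272406 rad, θ = 100.3° → φ = 6.33°, λ = 131.92°.
Leg 2: from (6.33°, 131.92°), δ = 881.9/6371.0088 = 0.138424 rad, θ = 294.9° → φ = 9.61°, λ = 124.62°.
Leg 3: from (9.61°, 124.62°), δ = 3844.8/6371.0088 = 0.603484 rad, θ = 150.5° → φ = -20.46°, λ = 141.98°.

latitude -20.46°, longitude 141.98°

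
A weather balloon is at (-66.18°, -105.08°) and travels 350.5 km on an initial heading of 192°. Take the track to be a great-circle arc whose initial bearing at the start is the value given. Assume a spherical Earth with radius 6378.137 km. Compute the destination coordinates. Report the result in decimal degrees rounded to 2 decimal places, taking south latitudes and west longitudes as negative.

latitude -69.25°, longitude -106.93°

Central angle δ = d/R = 0.054953 rad.
Start latitude φ₁ = -1.155059 rad; initial bearing θ = 3.351032 rad.
sin φ₂ = sin φ₁ cos δ + cos φ₁ sin δ cos θ = (-0.914819)(0.998490) + (0.403865)(0.054926)(-0.978148) = -0.935136
φ₂ = asin(-0.935136) = -1.208642 rad = -69.25°.
Δλ = atan2( sin θ sin δ cos φ₁ , cos δ − sin φ₁ sin φ₂ ) = atan2(-0.004612, 0.143011) = -0.032238 rad = -1.85°.
λ₂ = λ₁ + Δλ = -106.93°.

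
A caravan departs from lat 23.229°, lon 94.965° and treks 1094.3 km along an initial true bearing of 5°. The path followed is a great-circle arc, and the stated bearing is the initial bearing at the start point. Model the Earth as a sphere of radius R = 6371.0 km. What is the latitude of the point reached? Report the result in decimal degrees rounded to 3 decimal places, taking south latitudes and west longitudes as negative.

latitude 33.029°

δ = 1094.3/6371 = 0.171763 rad (9.8413°).
Start latitude φ₁ = 0.405423 rad; initial bearing θ = 0.087266 rad.
Applying the spherical law of cosines for sides, sin φ₂ = sin φ₁ cos δ + cos φ₁ sin δ cos θ = 0.545070, so φ₂ = 33.029°.
Δλ = atan2( sin θ sin δ cos φ₁ , cos δ − sin φ₁ sin φ₂ ) = atan2(0.013689, 0.770306) = 0.017769 rad = 1.018°.
λ₂ = λ₁ + Δλ = 95.983°.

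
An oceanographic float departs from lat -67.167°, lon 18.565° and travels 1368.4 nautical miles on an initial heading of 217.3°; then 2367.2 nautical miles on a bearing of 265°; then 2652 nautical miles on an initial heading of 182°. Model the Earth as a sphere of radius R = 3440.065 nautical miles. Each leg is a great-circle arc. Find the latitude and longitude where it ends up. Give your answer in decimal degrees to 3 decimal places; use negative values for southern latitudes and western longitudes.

latitude -85.933°, longitude 68.227°

Apply the spherical direct solution leg by leg, carrying full precision between legs.
Leg 1: from (-67.167°, 18.565°), δ = 1368.4/3440.065 = 0.397783 rad, θ = 217.3° → φ = -75.756°, λ = -53.994°.
Leg 2: from (-75.756°, -53.994°), δ = 2367.2/3440.065 = 0.688127 rad, θ = 265° → φ = -49.668°, λ = -131.827°.
Leg 3: from (-49.668°, -131.827°), δ = 2652/3440.065 = 0.770916 rad, θ = 182° → φ = -85.933°, λ = 68.227°.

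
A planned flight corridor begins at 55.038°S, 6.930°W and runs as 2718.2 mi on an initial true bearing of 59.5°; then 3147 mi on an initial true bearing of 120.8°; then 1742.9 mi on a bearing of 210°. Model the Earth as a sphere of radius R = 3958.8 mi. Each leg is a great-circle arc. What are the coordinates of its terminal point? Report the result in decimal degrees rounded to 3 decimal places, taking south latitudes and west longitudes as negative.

Apply the spherical direct solution leg by leg, carrying full precision between legs.
Leg 1: from (-55.038°, -6.930°), δ = 2718.2/3958.8 = 0.686622 rad, θ = 59.5° → φ = -26.708°, λ = 30.764°.
Leg 2: from (-26.708°, 30.764°), δ = 3147/3958.8 = 0.794938 rad, θ = 120.8° → φ = -39.887°, λ = 83.806°.
Leg 3: from (-39.887°, 83.806°), δ = 1742.9/3958.8 = 0.440260 rad, θ = 210° → φ = -59.691°, λ = 58.830°.

latitude -59.691°, longitude 58.830°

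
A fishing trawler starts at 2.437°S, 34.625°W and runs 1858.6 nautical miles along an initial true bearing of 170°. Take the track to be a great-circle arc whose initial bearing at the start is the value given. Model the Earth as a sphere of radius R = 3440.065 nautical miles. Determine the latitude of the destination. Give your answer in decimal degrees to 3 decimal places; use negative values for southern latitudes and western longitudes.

latitude -32.859°

Central angle δ = d/R = 0.540280 rad.
Start latitude φ₁ = -0.042534 rad; initial bearing θ = 2.967060 rad.
Destination latitude: φ₂ = arcsin( sin φ₁ cos δ + cos φ₁ sin δ cos θ ) = arcsin(-0.542568) = -32.859°.
Δλ = atan2( sin θ sin δ cos φ₁ , cos δ − sin φ₁ sin φ₂ ) = atan2(0.089240, 0.834494) = 0.106534 rad = 6.104°.
Hence λ₂ = -34.625° + 6.104° = -28.521°.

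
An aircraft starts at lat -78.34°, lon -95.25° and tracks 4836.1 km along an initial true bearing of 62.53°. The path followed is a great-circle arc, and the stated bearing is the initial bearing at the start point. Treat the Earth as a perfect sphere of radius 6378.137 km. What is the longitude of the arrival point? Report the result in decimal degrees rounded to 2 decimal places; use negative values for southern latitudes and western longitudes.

longitude -42.11°

Angular distance δ = d/R = 4836.1 / 6378.137 = 0.758231 rad.
Start latitude φ₁ = -1.367291 rad; initial bearing θ = 1.091354 rad.
Applying the spherical law of cosines for sides, sin φ₂ = sin φ₁ cos δ + cos φ₁ sin δ cos θ = -0.646964, so φ₂ = -40.31°.
Δλ = atan2( sin θ sin δ cos φ₁ , cos δ − sin φ₁ sin φ₂ ) = atan2(0.123305, 0.092440) = 0.927497 rad = 53.14°.
Hence λ₂ = -95.25° + 53.14° = -42.11°.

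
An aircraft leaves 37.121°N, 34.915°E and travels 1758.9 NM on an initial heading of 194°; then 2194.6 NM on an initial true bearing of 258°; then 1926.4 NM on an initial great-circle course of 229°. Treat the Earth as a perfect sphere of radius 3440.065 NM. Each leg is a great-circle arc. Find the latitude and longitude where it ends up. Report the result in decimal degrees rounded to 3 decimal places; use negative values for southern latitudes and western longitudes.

Apply the spherical direct solution leg by leg, carrying full precision between legs.
Leg 1: from (37.121°, 34.915°), δ = 1758.9/3440.065 = 0.511298 rad, θ = 194° → φ = 8.497°, λ = 28.041°.
Leg 2: from (8.497°, 28.041°), δ = 2194.6/3440.065 = 0.637953 rad, θ = 258° → φ = -0.216°, λ = -7.589°.
Leg 3: from (-0.216°, -7.589°), δ = 1926.4/3440.065 = 0.559989 rad, θ = 229° → φ = -20.590°, λ = -32.945°.

latitude -20.590°, longitude -32.945°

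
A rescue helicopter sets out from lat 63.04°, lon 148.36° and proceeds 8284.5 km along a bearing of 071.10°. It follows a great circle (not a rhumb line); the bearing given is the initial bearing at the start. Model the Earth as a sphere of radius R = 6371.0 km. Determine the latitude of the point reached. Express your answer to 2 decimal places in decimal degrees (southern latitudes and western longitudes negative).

Central angle δ = d/R = 1.300345 rad.
Start latitude φ₁ = 1.100256 rad; initial bearing θ = 1.240929 rad.
Applying the spherical law of cosines for sides, sin φ₂ = sin φ₁ cos δ + cos φ₁ sin δ cos θ = 0.379647, so φ₂ = 22.31°.
Then Δλ = atan2(0.413334, -0.071222) = 1.741432 rad, from sin θ sin δ cos φ₁ over cos δ − sin φ₁ sin φ₂.
λ₂ = 148.36° + 99.78° = 248.14°, normalized to (−180°, 180°] → -111.86°.

latitude 22.31°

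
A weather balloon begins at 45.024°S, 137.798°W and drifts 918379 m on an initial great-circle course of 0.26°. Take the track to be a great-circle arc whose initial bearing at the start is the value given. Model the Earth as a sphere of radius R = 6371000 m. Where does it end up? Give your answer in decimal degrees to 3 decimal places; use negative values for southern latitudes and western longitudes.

latitude -36.765°, longitude -137.751°

The arc subtends δ = 918379/6371000 = 0.144150 rad at the centre.
With φ₁ = -45.024° = -0.785817 rad and θ = 0.26° = 0.004538 rad:
sin φ₂ = sin φ₁ cos δ + cos φ₁ sin δ cos θ = (-0.707403)(0.989628) + (0.706811)(0.143651)(0.999990) = -0.598533
φ₂ = asin(-0.598533) = -0.641668 rad = -36.765°.
Δλ = atan2( sin θ sin δ cos φ₁ , cos δ − sin φ₁ sin φ₂ ) = atan2(0.000461, 0.566224) = 0.000814 rad = 0.047°.
λ₂ = λ₁ + Δλ = -137.751°.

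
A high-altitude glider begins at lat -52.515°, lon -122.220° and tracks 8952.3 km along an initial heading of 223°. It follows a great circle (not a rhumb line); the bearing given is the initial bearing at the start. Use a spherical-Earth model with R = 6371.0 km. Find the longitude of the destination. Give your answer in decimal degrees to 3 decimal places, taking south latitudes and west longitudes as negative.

longitude 112.720°

δ = 8952.3/6371 = 1.405164 rad (80.5100°).
Start latitude φ₁ = -0.916560 rad; initial bearing θ = 3.892084 rad.
Destination latitude: φ₂ = arcsin( sin φ₁ cos δ + cos φ₁ sin δ cos θ ) = arcsin(-0.569808) = -34.737°.
Δλ = atan2( sin θ sin δ cos φ₁ , cos δ − sin φ₁ sin φ₂ ) = atan2(-0.409353, -0.287274) = -2.182713 rad = -125.060°.
λ₂ = -122.220° + -125.060° = -247.280°, normalized to (−180°, 180°] → 112.720°.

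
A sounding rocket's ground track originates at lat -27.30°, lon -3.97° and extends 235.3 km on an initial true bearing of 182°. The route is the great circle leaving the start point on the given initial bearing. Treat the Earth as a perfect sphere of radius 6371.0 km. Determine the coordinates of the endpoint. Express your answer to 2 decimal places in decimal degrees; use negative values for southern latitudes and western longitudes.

latitude -29.41°, longitude -4.05°

Central angle δ = d/R = 0.036933 rad.
Start latitude φ₁ = -0.476475 rad; initial bearing θ = 3.176499 rad.
Destination latitude: φ₂ = arcsin( sin φ₁ cos δ + cos φ₁ sin δ cos θ ) = arcsin(-0.491129) = -29.41°.
Δλ = atan2( sin θ sin δ cos φ₁ , cos δ − sin φ₁ sin φ₂ ) = atan2(-0.001145, 0.774062) = -0.001479 rad = -0.08°.
λ₂ = -3.97° + -0.08° = -4.05°.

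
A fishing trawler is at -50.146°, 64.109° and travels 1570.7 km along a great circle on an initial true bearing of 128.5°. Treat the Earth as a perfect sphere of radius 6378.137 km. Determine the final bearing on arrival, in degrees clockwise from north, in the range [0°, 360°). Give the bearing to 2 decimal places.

final bearing 111.72°

Angular distance δ = d/R = 1570.7 / 6378.137 = 0.246263 rad.
With φ₁ = -50.146° = -0.875213 rad and θ = 128.5° = 2.242748 rad:
Destination latitude: φ₂ = arcsin( sin φ₁ cos δ + cos φ₁ sin δ cos θ ) = arcsin(-0.841770) = -57.328°.
For the longitude increment, Δλ = atan2( sin θ sin δ cos φ₁, cos δ − sin φ₁ sin φ₂ ) = atan2(0.122262, 0.323620) = 20.696°.
λ₂ = 64.109° + 20.696° = 84.805°.
The forward bearing on arrival equals the back-azimuth from the destination plus 180°.
Back-azimuth from P₂ (-57.33°, 84.81°) to P₁ (-50.15°, 64.11°), with Δλ' = λ₁ − λ₂ = -20.70°: atan2( sin Δλ' cos φ₁ , cos φ₂ sin φ₁ − sin φ₂ cos φ₁ cos Δλ' ) = 291.72°.
Final bearing = (291.72° + 180°) mod 360° = 111.72°.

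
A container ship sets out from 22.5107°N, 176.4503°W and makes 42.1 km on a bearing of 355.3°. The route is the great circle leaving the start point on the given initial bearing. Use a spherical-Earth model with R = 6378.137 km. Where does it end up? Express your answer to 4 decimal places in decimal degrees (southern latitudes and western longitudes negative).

latitude 22.8876°, longitude -176.4839°

δ = 42.1/6378.137 = 0.006601 rad (0.3782°).
Converting: φ₁ = 0.392886 rad, θ = 6.201155 rad.
Applying the spherical law of cosines for sides, sin φ₂ = sin φ₁ cos δ + cos φ₁ sin δ cos θ = 0.388925, so φ₂ = 22.8876°.
Δλ = atan2( sin θ sin δ cos φ₁ , cos δ − sin φ₁ sin φ₂ ) = atan2(-0.000500, 0.851076) = -0.000587 rad = -0.0336°.
Hence λ₂ = -176.4503° + -0.0336° = -176.4839°.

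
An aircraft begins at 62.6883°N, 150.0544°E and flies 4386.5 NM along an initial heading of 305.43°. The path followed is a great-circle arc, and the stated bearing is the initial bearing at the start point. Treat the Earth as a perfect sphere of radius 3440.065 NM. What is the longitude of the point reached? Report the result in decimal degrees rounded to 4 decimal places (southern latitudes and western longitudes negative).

δ = 4386.5/3440.065 = 1.275121 rad (73.0591°).
Start latitude φ₁ = 1.094117 rad; initial bearing θ = 5.330759 rad.
sin φ₂ = sin φ₁ cos δ + cos φ₁ sin δ cos θ = (0.888524)(0.291386) + (0.458831)(0.956606)(0.579708) = 0.513349
φ₂ = asin(0.513349) = 0.539082 rad = 30.8871°.
Then Δλ = atan2(-0.357643, -0.164737) = -2.002445 rad, from sin θ sin δ cos φ₁ over cos δ − sin φ₁ sin φ₂.
Hence λ₂ = 150.0544° + -114.7316° = 35.3228°.

longitude 35.3228°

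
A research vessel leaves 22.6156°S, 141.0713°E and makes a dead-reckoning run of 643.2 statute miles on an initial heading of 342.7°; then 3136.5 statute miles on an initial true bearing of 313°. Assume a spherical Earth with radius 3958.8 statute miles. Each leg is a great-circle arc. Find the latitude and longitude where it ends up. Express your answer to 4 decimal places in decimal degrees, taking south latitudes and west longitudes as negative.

latitude 17.7801°, longitude 105.0846°

Apply the spherical direct solution leg by leg, carrying full precision between legs.
Leg 1: from (-22.6156°, 141.0713°), δ = 643.2/3958.8 = 0.162473 rad, θ = 342.7° → φ = -13.7046°, λ = 138.2333°.
Leg 2: from (-13.7046°, 138.2333°), δ = 3136.5/3958.8 = 0.792286 rad, θ = 313° → φ = 17.7801°, λ = 105.0846°.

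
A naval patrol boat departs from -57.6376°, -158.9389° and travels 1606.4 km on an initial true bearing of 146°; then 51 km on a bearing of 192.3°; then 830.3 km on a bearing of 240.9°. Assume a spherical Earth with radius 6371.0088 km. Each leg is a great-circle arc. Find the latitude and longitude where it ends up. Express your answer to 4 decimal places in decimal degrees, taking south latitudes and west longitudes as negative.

Apply the spherical direct solution leg by leg, carrying full precision between legs.
Leg 1: from (-57.6376°, -158.9389°), δ = 1606.4/6371.0088 = 0.252142 rad, θ = 146° → φ = -68.2300°, λ = -136.8436°.
Leg 2: from (-68.2300°, -136.8436°), δ = 51/6371.0088 = 0.008005 rad, θ = 192.3° → φ = -68.6779°, λ = -137.1123°.
Leg 3: from (-68.6779°, -137.1123°), δ = 830.3/6371.0088 = 0.130325 rad, θ = 240.9° → φ = -71.1969°, λ = -157.7404°.

latitude -71.1969°, longitude -157.7404°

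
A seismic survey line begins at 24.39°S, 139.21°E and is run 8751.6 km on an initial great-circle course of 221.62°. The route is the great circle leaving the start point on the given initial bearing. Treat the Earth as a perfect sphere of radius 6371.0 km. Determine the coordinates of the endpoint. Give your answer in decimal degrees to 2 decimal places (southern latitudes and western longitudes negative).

latitude -48.46°, longitude 38.40°

Central angle δ = d/R = 1.373662 rad.
Converting: φ₁ = -0.425686 rad, θ = 3.867999 rad.
Applying the spherical law of cosines for sides, sin φ₂ = sin φ₁ cos δ + cos φ₁ sin δ cos θ = -0.748543, so φ₂ = -48.46°.
Then Δλ = atan2(-0.593196, -0.113247) = -1.759437 rad, from sin θ sin δ cos φ₁ over cos δ − sin φ₁ sin φ₂.
λ₂ = 139.21° + -100.81° = 38.40°.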